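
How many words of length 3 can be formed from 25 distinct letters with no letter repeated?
P(25,3) = 25!/(25-3)! = 13800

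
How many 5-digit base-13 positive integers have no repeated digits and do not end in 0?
Last digit: 12 nonzero choices. First digit: 11 (nonzero, ≠last). Middle 3: P(11,3) = 990. Total = 130680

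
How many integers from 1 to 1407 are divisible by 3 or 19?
⌊1407/3⌋ + ⌊1407/19⌋ - ⌊1407/57⌋ = 469 + 74 - 24 = 519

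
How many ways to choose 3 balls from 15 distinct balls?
C(15,3) = 15!/(3!×12!) = 455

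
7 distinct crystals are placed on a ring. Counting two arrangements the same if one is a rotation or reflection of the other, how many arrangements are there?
(7-1)!/2 = 720/2 = 360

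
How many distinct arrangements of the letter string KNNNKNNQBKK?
11! / (5! × 1! × 4! × 1!) = 13860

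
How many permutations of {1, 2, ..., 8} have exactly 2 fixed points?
Choose the 2 fixed points C(8,2) = 28, derange the rest: !6 = Σ_{j=0}^{6} (-1)^j·6!/j! = 720 - 720 + 360 - 120 + 30 - 6 + 1 = 265. Product = 28 × 265 = 7420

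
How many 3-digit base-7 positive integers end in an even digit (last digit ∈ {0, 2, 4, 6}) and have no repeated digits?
Last∈{0,2,4,6}. Last=0: 30. Last nonzero: 3×5×P(5,1) = 75. Total = 105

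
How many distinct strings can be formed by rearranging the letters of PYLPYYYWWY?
10! / (2! × 5! × 1! × 2!) = 7560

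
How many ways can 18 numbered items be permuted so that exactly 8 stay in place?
Choose the 8 fixed points C(18,8) = 43758, derange the rest: !10 = Σ_{j=0}^{10} (-1)^j·10!/j! = 3628800 - 3628800 + 1814400 - 604800 + 151200 - 30240 + 5040 - 720 + 90 - 10 + 1 = 1334961. Product = 43758 × 1334961 = 58415223438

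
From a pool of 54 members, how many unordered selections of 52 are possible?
C(54,52) = 54!/(52!×2!) = 1431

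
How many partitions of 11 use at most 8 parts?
By conjugation, equals partitions of 11 into parts ≤ 8. Let r_j(i) = number of partitions of i into parts ≤ j, for i = 0..11. r_1(i) = 1 for all i; r_j(i) = r_{j-1}(i) + r_j(i-j). Rows j = 2..8: ≤2: 1 1 2 2 3 3 4 4 5 5 6 6; ≤3: 1 1 2 3 4 5 7 8 10 12 14 16; ≤4: 1 1 2 3 5 6 9 11 15 18 23 27; ≤5: 1 1 2 3 5 7 10 13 18 23 30 37; ≤6: 1 1 2 3 5 7 11 14 20 26 35 44; ≤7: 1 1 2 3 5 7 11 15 21 28 38 49; ≤8: 1 1 2 3 5 7 11 15 22 29 40 52. r_8(11) = 52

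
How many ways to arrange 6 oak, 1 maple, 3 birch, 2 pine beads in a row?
12! / (6! × 1! × 3! × 2!) = 55440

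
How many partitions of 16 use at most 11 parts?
By conjugation, equals partitions of 16 into parts ≤ 11. Let r_j(i) = number of partitions of i into parts ≤ j, for i = 0..16. r_1(i) = 1 for all i; r_j(i) = r_{j-1}(i) + r_j(i-j). Rows j = 2..11: ≤2: 1 1 2 2 3 3 4 4 5 5 6 6 7 7 8 8 9; ≤3: 1 1 2 3 4 5 7 8 10 12 14 16 19 21 24 27 30; ≤4: 1 1 2 3 5 6 9 11 15 18 23 27 34 39 47 54 64; ≤5: 1 1 2 3 5 7 10 13 18 23 30 37 47 57 70 84 101; ≤6: 1 1 2 3 5 7 11 14 20 26 35 44 58 71 90 110 136; ≤7: 1 1 2 3 5 7 11 15 21 28 38 49 65 82 105 131 164; ≤8: 1 1 2 3 5 7 11 15 22 29 40 52 70 89 116 146 186; ≤9: 1 1 2 3 5 7 11 15 22 30 41 54 73 94 123 157 201; ≤10: 1 1 2 3 5 7 11 15 22 30 42 55 75 97 128 164 212; ≤11: 1 1 2 3 5 7 11 15 22 30 42 56 76 99 131 169 219. r_11(16) = 219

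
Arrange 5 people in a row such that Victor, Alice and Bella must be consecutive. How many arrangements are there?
Treat the 3 as one block: (5-3+1)! × 3! = 6 × 6 = 36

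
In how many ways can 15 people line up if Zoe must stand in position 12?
Fix one position: (15-1)! = 87178291200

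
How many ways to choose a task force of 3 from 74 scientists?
C(74,3) = 74!/(3!×71!) = 64824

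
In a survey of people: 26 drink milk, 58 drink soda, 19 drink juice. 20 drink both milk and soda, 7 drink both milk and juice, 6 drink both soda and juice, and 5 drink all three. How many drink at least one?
|A∪B∪C| = 26+58+19-20-7-6+5 = 75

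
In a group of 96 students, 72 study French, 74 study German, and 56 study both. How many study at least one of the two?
|A∪B| = |A| + |B| - |A∩B| = 72 + 74 - 56 = 90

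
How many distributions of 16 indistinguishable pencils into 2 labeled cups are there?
C(16+2-1, 2-1) = C(17, 1) = 17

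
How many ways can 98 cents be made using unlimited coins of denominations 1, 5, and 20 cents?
Coefficient of x^98 in 1/(1-x^1) · 1/(1-x^5) · 1/(1-x^20). Case on j = number of 20-cent coins (j = 0..4); remainder r = 98 - 20j is made from {1,5} in ⌊r/5⌋+1 ways. r = 98, 78, 58, 38, 18 → 20 + 16 + 12 + 8 + 4 = 60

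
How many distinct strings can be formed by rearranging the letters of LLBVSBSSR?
9! / (2! × 2! × 1! × 3! × 1!) = 15120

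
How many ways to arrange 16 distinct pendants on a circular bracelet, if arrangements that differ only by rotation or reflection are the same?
(16-1)!/2 = 1307674368000/2 = 653837184000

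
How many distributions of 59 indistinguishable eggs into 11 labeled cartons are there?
C(59+11-1, 11-1) = C(69, 10) = 340032449328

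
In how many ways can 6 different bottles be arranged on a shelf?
6! = 720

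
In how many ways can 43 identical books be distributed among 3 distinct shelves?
C(43+3-1, 3-1) = C(45, 2) = 990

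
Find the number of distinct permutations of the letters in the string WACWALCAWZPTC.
13! / (3! × 1! × 3! × 3! × 1! × 1! × 1!) = 28828800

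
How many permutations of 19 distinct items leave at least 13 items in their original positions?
Exactly j fixed points: C(19,j)·!(19-j); sum over j ≥ 13 (derangement numbers via !m = (m-1)·(!(m-1) + !(m-2)): !0..!6 = 1, 0, 1, 2, 9, 44, 265). Σ_{j=13}^{19} C(19,j)·!(19-j) = C(19,13)·!6 + C(19,14)·!5 + C(19,15)·!4 + C(19,16)·!3 + C(19,17)·!2 + C(19,18)·!1 + C(19,19)·!0 = 27132·265 + 11628·44 + 3876·9 + 969·2 + 171·1 + 19·0 + 1·1 = 7738606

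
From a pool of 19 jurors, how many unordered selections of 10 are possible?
C(19,10) = 19!/(10!×9!) = 92378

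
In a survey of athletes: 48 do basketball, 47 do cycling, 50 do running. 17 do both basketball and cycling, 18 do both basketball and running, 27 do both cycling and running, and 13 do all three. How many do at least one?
|A∪B∪C| = 48+47+50-17-18-27+13 = 96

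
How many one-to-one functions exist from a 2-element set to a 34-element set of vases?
P(34,2) = 34!/(34-2)! = 1122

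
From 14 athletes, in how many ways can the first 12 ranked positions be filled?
P(14,12) = 14!/(14-12)! = 43589145600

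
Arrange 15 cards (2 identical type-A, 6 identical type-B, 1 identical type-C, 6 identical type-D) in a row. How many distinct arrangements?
15! / (2! × 6! × 1! × 6!) = 1261260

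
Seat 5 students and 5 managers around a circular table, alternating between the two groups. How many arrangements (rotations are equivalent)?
Fix one of the students: (5-1)! ways for the remaining students, × 5! ways for the managers = 24 × 120 = 2880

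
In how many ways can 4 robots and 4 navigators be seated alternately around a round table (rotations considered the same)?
Fix one of the robots: (4-1)! ways for the remaining robots, × 4! ways for the navigators = 6 × 24 = 144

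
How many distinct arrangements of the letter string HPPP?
4! / (1! × 3!) = 4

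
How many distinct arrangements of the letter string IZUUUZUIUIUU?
12! / (3! × 2! × 7!) = 7920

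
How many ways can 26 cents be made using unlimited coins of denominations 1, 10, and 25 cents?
Coefficient of x^26 in 1/(1-x^1) · 1/(1-x^10) · 1/(1-x^25). Case on j = number of 25-cent coins (j = 0..1); remainder r = 26 - 25j is made from {1,10} in ⌊r/10⌋+1 ways. r = 26, 1 → 3 + 1 = 4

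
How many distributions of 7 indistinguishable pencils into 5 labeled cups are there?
C(7+5-1, 5-1) = C(11, 4) = 330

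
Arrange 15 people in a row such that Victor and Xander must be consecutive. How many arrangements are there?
Treat the 2 as one block: (15-2+1)! × 2! = 87178291200 × 2 = 174356582400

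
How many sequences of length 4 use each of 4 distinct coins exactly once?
4! = 24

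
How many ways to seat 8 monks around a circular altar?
Circular: fix one position, arrange the rest. (8-1)! = 5040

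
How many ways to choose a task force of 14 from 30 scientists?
C(30,14) = 30!/(14!×16!) = 145422675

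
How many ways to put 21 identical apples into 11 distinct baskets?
C(21+11-1, 11-1) = C(31, 10) = 44352165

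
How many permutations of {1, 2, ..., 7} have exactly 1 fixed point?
Choose the 1 fixed point C(7,1) = 7, derange the rest: !6 = Σ_{j=0}^{6} (-1)^j·6!/j! = 720 - 720 + 360 - 120 + 30 - 6 + 1 = 265. Product = 7 × 265 = 1855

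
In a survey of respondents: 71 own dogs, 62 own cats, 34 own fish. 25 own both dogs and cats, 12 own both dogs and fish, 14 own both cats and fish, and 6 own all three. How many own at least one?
|A∪B∪C| = 71+62+34-25-12-14+6 = 122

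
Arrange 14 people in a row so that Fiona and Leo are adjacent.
Treat as block: (14-1)! × 2! = 6227020800 × 2 = 12454041600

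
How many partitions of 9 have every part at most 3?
Let r_j(i) = number of partitions of i into parts ≤ j, for i = 0..9. r_1(i) = 1 for all i; r_j(i) = r_{j-1}(i) + r_j(i-j). Rows j = 2..3: ≤2: 1 1 2 2 3 3 4 4 5 5; ≤3: 1 1 2 3 4 5 7 8 10 12. r_3(9) = 12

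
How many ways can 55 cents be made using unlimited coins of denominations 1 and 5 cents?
Coefficient of x^55 in 1/(1-x^1) · 1/(1-x^5). Use j coins of 5 for j = 0..⌊55/5⌋ = 11, the rest in 1s: 11 + 1 = 12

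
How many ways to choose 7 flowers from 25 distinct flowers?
C(25,7) = 25!/(7!×18!) = 480700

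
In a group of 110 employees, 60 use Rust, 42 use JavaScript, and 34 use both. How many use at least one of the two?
|A∪B| = |A| + |B| - |A∩B| = 60 + 42 - 34 = 68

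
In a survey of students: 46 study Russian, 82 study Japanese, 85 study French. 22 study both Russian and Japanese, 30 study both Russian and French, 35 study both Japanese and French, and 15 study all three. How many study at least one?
|A∪B∪C| = 46+82+85-22-30-35+15 = 141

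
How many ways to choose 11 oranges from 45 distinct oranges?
C(45,11) = 45!/(11!×34!) = 10150595910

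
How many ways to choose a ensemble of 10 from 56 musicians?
C(56,10) = 56!/(10!×46!) = 35607051480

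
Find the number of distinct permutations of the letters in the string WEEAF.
5! / (1! × 1! × 2! × 1!) = 60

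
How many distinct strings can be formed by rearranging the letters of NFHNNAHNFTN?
11! / (1! × 2! × 5! × 2! × 1!) = 83160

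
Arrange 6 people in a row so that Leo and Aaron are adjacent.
Treat as block: (6-1)! × 2! = 120 × 2 = 240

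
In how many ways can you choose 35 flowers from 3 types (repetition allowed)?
C(35+3-1, 3-1) = C(37, 2) = 666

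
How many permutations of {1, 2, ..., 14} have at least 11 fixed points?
Exactly j fixed points: C(14,j)·!(14-j); sum over j ≥ 11 (derangement numbers via !m = (m-1)·(!(m-1) + !(m-2)): !0..!3 = 1, 0, 1, 2). Σ_{j=11}^{14} C(14,j)·!(14-j) = C(14,11)·!3 + C(14,12)·!2 + C(14,13)·!1 + C(14,14)·!0 = 364·2 + 91·1 + 14·0 + 1·1 = 820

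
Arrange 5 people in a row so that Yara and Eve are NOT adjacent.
Total - adjacent = 5! - (5-1)!×2 = 120 - 48 = 72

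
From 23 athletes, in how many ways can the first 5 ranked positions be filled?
P(23,5) = 23!/(23-5)! = 4037880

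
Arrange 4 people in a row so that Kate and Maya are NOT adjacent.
Total - adjacent = 4! - (4-1)!×2 = 24 - 12 = 12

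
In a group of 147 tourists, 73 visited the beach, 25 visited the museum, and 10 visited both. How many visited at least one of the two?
|A∪B| = |A| + |B| - |A∩B| = 73 + 25 - 10 = 88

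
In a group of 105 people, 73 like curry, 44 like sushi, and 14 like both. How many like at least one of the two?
|A∪B| = |A| + |B| - |A∩B| = 73 + 44 - 14 = 103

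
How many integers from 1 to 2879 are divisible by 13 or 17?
⌊2879/13⌋ + ⌊2879/17⌋ - ⌊2879/221⌋ = 221 + 169 - 13 = 377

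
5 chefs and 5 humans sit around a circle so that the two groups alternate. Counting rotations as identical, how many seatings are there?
Fix one of the chefs: (5-1)! ways for the remaining chefs, × 5! ways for the humans = 24 × 120 = 2880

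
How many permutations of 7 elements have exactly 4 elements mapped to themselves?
Choose the 4 fixed points C(7,4) = 35, derange the rest: !3 = Σ_{j=0}^{3} (-1)^j·3!/j! = 6 - 6 + 3 - 1 = 2. Product = 35 × 2 = 70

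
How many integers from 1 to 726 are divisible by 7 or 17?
⌊726/7⌋ + ⌊726/17⌋ - ⌊726/119⌋ = 103 + 42 - 6 = 139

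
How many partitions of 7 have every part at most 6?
Let r_j(i) = number of partitions of i into parts ≤ j, for i = 0..7. r_1(i) = 1 for all i; r_j(i) = r_{j-1}(i) + r_j(i-j). Rows j = 2..6: ≤2: 1 1 2 2 3 3 4 4; ≤3: 1 1 2 3 4 5 7 8; ≤4: 1 1 2 3 5 6 9 11; ≤5: 1 1 2 3 5 7 10 13; ≤6: 1 1 2 3 5 7 11 14. r_6(7) = 14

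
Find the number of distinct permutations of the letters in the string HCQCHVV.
7! / (1! × 2! × 2! × 2!) = 630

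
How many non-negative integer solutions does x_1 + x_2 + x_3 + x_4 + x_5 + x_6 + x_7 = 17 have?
C(17+7-1, 7-1) = C(23, 6) = 100947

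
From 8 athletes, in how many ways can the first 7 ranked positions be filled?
P(8,7) = 8!/(8-7)! = 40320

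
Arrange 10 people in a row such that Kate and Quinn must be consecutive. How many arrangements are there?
Treat the 2 as one block: (10-2+1)! × 2! = 362880 × 2 = 725760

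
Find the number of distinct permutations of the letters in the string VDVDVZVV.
8! / (5! × 2! × 1!) = 168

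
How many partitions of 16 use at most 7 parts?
By conjugation, equals partitions of 16 into parts ≤ 7. Let r_j(i) = number of partitions of i into parts ≤ j, for i = 0..16. r_1(i) = 1 for all i; r_j(i) = r_{j-1}(i) + r_j(i-j). Rows j = 2..7: ≤2: 1 1 2 2 3 3 4 4 5 5 6 6 7 7 8 8 9; ≤3: 1 1 2 3 4 5 7 8 10 12 14 16 19 21 24 27 30; ≤4: 1 1 2 3 5 6 9 11 15 18 23 27 34 39 47 54 64; ≤5: 1 1 2 3 5 7 10 13 18 23 30 37 47 57 70 84 101; ≤6: 1 1 2 3 5 7 11 14 20 26 35 44 58 71 90 110 136; ≤7: 1 1 2 3 5 7 11 15 21 28 38 49 65 82 105 131 164. r_7(16) = 164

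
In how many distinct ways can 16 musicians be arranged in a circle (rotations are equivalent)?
Circular: fix one position, arrange the rest. (16-1)! = 1307674368000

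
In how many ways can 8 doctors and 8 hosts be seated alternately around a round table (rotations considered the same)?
Fix one of the doctors: (8-1)! ways for the remaining doctors, × 8! ways for the hosts = 5040 × 40320 = 203212800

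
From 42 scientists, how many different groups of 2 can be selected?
C(42,2) = 42!/(2!×40!) = 861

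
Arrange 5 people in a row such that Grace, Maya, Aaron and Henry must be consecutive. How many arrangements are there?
Treat the 4 as one block: (5-4+1)! × 4! = 2 × 24 = 48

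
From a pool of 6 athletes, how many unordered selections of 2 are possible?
C(6,2) = 6!/(2!×4!) = 15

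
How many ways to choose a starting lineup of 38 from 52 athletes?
C(52,38) = 52!/(38!×14!) = 1768966344600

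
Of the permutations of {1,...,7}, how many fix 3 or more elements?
Exactly j fixed points: C(7,j)·!(7-j); sum over j ≥ 3 (derangement numbers via !m = (m-1)·(!(m-1) + !(m-2)): !0..!4 = 1, 0, 1, 2, 9). Σ_{j=3}^{7} C(7,j)·!(7-j) = C(7,3)·!4 + C(7,4)·!3 + C(7,5)·!2 + C(7,6)·!1 + C(7,7)·!0 = 35·9 + 35·2 + 21·1 + 7·0 + 1·1 = 407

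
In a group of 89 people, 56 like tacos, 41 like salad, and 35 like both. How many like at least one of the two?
|A∪B| = |A| + |B| - |A∩B| = 56 + 41 - 35 = 62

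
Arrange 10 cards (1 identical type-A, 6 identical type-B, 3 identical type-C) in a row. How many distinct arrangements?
10! / (1! × 6! × 3!) = 840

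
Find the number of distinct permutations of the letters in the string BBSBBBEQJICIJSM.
15! / (1! × 1! × 2! × 5! × 2! × 1! × 1! × 2!) = 1362160800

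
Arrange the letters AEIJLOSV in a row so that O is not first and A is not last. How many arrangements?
By inclusion-exclusion: 8! - 2×(8-1)! + (8-2)! = 40320 - 10080 + 720 = 30960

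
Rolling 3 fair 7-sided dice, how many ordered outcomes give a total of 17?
Coefficient of x^17 in (x + x² + ... + x^7)^3. By inclusion-exclusion on dice exceeding 7: Σ_j (-1)^j C(3,j)·C(17-1-7j, 2) = C(3,0)·C(16,2) - C(3,1)·C(9,2) + C(3,2)·C(2,2) = 1·120 - 3·36 + 3·1 = 15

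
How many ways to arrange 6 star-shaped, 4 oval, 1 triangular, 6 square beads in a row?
17! / (6! × 4! × 1! × 6!) = 28588560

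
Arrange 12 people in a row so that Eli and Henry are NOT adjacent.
Total - adjacent = 12! - (12-1)!×2 = 479001600 - 79833600 = 399168000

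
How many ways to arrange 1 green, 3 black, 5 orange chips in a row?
9! / (1! × 3! × 5!) = 504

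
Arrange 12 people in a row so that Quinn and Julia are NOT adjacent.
Total - adjacent = 12! - (12-1)!×2 = 479001600 - 79833600 = 399168000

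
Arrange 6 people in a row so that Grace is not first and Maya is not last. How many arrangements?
By inclusion-exclusion: 6! - 2×(6-1)! + (6-2)! = 720 - 240 + 24 = 504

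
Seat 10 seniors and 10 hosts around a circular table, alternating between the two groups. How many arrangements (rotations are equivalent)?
Fix one of the seniors: (10-1)! ways for the remaining seniors, × 10! ways for the hosts = 362880 × 3628800 = 1316818944000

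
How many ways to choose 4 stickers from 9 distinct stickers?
C(9,4) = 9!/(4!×5!) = 126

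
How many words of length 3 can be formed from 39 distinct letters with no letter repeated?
P(39,3) = 39!/(39-3)! = 54834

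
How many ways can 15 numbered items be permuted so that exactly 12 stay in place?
Choose the 12 fixed points C(15,12) = 455, derange the rest: !3 = Σ_{j=0}^{3} (-1)^j·3!/j! = 6 - 6 + 3 - 1 = 2. Product = 455 × 2 = 910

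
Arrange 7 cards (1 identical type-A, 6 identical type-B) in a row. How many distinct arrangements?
7! / (1! × 6!) = 7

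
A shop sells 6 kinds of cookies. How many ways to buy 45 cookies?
C(45+6-1, 6-1) = C(50, 5) = 2118760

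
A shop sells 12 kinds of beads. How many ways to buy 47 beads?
C(47+12-1, 12-1) = C(58, 11) = 227692286640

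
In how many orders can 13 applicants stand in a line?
13! = 6227020800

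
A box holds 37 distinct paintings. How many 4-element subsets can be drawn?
C(37,4) = 37!/(4!×33!) = 66045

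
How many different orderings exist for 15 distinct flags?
15! = 1307674368000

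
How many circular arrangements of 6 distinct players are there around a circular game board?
Circular: fix one position, arrange the rest. (6-1)! = 120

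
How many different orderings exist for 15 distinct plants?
15! = 1307674368000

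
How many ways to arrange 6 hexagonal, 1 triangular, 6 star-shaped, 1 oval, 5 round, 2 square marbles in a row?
21! / (6! × 1! × 6! × 1! × 5! × 2!) = 410646075840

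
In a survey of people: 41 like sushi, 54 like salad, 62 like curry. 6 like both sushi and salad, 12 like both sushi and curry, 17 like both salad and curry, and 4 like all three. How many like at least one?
|A∪B∪C| = 41+54+62-6-12-17+4 = 126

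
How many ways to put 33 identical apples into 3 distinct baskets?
C(33+3-1, 3-1) = C(35, 2) = 595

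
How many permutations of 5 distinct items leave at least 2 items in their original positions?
Exactly j fixed points: C(5,j)·!(5-j); sum over j ≥ 2 (derangement numbers via !m = (m-1)·(!(m-1) + !(m-2)): !0..!3 = 1, 0, 1, 2). Σ_{j=2}^{5} C(5,j)·!(5-j) = C(5,2)·!3 + C(5,3)·!2 + C(5,4)·!1 + C(5,5)·!0 = 10·2 + 10·1 + 5·0 + 1·1 = 31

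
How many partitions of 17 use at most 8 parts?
By conjugation, equals partitions of 17 into parts ≤ 8. Let r_j(i) = number of partitions of i into parts ≤ j, for i = 0..17. r_1(i) = 1 for all i; r_j(i) = r_{j-1}(i) + r_j(i-j). Rows j = 2..8: ≤2: 1 1 2 2 3 3 4 4 5 5 6 6 7 7 8 8 9 9; ≤3: 1 1 2 3 4 5 7 8 10 12 14 16 19 21 24 27 30 33; ≤4: 1 1 2 3 5 6 9 11 15 18 23 27 34 39 47 54 64 72; ≤5: 1 1 2 3 5 7 10 13 18 23 30 37 47 57 70 84 101 119; ≤6: 1 1 2 3 5 7 11 14 20 26 35 44 58 71 90 110 136 163; ≤7: 1 1 2 3 5 7 11 15 21 28 38 49 65 82 105 131 164 201; ≤8: 1 1 2 3 5 7 11 15 22 29 40 52 70 89 116 146 186 230. r_8(17) = 230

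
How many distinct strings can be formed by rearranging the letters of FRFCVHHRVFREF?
13! / (4! × 3! × 2! × 2! × 1! × 1!) = 10810800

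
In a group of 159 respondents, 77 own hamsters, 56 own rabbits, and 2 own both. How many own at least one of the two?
|A∪B| = |A| + |B| - |A∩B| = 77 + 56 - 2 = 131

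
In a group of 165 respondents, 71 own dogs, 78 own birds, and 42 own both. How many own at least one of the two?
|A∪B| = |A| + |B| - |A∩B| = 71 + 78 - 42 = 107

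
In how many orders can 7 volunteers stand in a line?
7! = 5040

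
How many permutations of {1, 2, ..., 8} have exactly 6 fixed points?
Choose the 6 fixed points C(8,6) = 28, derange the rest: !2 = Σ_{j=0}^{2} (-1)^j·2!/j! = 2 - 2 + 1 = 1. Product = 28 × 1 = 28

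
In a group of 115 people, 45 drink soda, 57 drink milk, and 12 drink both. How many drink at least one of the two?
|A∪B| = |A| + |B| - |A∩B| = 45 + 57 - 12 = 90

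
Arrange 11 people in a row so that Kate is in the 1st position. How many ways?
Fix one position: (11-1)! = 3628800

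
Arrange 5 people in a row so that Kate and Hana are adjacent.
Treat as block: (5-1)! × 2! = 24 × 2 = 48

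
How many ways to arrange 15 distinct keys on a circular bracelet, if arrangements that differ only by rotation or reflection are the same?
(15-1)!/2 = 87178291200/2 = 43589145600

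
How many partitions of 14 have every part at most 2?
Let r_j(i) = number of partitions of i into parts ≤ j, for i = 0..14. r_1(i) = 1 for all i; r_j(i) = r_{j-1}(i) + r_j(i-j). Rows j = 2..2: ≤2: 1 1 2 2 3 3 4 4 5 5 6 6 7 7 8. r_2(14) = 8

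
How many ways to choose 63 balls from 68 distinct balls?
C(68,63) = 68!/(63!×5!) = 10424128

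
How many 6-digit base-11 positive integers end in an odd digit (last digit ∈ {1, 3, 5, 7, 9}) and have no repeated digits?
Last∈{1,3,5,7,9}. Last=0: 0. Last nonzero: 5×9×P(9,4) = 136080. Total = 136080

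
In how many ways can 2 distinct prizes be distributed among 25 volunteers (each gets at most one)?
P(25,2) = 25!/(25-2)! = 600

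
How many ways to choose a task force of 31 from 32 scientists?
C(32,31) = 32!/(31!×1!) = 32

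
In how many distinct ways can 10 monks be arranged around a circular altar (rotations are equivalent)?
Circular: fix one position, arrange the rest. (10-1)! = 362880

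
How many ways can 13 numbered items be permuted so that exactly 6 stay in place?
Choose the 6 fixed points C(13,6) = 1716, derange the rest: !7 = Σ_{j=0}^{7} (-1)^j·7!/j! = 5040 - 5040 + 2520 - 840 + 210 - 42 + 7 - 1 = 1854. Product = 1716 × 1854 = 3181464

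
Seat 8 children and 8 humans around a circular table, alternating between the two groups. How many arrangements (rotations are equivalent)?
Fix one of the children: (8-1)! ways for the remaining children, × 8! ways for the humans = 5040 × 40320 = 203212800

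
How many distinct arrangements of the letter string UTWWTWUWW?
9! / (2! × 2! × 5!) = 756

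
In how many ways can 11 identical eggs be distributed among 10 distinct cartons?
C(11+10-1, 10-1) = C(20, 9) = 167960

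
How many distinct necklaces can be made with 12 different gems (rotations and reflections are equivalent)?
(12-1)!/2 = 39916800/2 = 19958400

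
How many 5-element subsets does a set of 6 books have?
C(6,5) = 6!/(5!×1!) = 6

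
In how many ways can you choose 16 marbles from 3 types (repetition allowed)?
C(16+3-1, 3-1) = C(18, 2) = 153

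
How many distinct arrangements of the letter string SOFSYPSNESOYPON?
15! / (2! × 2! × 3! × 2! × 1! × 4! × 1!) = 1135134000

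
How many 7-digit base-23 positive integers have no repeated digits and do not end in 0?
Last digit: 22 nonzero choices. First digit: 21 (nonzero, ≠last). Middle 5: P(21,5) = 2441880. Total = 1128148560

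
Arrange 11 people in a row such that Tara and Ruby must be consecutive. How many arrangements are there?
Treat the 2 as one block: (11-2+1)! × 2! = 3628800 × 2 = 7257600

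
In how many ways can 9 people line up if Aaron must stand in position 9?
Fix one position: (9-1)! = 40320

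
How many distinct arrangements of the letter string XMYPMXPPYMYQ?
12! / (2! × 3! × 1! × 3! × 3!) = 1108800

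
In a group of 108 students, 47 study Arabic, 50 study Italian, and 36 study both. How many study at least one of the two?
|A∪B| = |A| + |B| - |A∩B| = 47 + 50 - 36 = 61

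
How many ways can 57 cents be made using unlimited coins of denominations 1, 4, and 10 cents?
Coefficient of x^57 in 1/(1-x^1) · 1/(1-x^4) · 1/(1-x^10). Case on j = number of 10-cent coins (j = 0..5); remainder r = 57 - 10j is made from {1,4} in ⌊r/4⌋+1 ways. r = 57, 47, 37, 27, 17, 7 → 15 + 12 + 10 + 7 + 5 + 2 = 51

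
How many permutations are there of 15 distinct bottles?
15! = 1307674368000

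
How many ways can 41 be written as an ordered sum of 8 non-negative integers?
C(41+8-1, 8-1) = C(48, 7) = 73629072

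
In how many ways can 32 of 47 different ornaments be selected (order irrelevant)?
C(47,32) = 47!/(32!×15!) = 751616304549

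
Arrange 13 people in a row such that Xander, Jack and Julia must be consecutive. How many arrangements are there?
Treat the 3 as one block: (13-3+1)! × 3! = 39916800 × 6 = 239500800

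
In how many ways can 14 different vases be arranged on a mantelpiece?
14! = 87178291200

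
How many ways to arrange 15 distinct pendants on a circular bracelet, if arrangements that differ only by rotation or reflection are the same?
(15-1)!/2 = 87178291200/2 = 43589145600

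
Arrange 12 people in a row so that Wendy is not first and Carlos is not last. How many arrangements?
By inclusion-exclusion: 12! - 2×(12-1)! + (12-2)! = 479001600 - 79833600 + 3628800 = 402796800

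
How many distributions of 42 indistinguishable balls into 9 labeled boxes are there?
C(42+9-1, 9-1) = C(50, 8) = 536878650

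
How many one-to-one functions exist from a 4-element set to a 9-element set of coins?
P(9,4) = 9!/(9-4)! = 3024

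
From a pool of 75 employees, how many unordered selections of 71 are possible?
C(75,71) = 75!/(71!×4!) = 1215450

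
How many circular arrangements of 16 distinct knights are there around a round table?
Circular: fix one position, arrange the rest. (16-1)! = 1307674368000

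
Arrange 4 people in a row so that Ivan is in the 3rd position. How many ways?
Fix one position: (4-1)! = 6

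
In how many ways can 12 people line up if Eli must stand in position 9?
Fix one position: (12-1)! = 39916800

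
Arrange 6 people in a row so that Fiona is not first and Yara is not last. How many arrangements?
By inclusion-exclusion: 6! - 2×(6-1)! + (6-2)! = 720 - 240 + 24 = 504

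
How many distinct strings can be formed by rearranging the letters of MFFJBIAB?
8! / (2! × 1! × 1! × 1! × 1! × 2!) = 10080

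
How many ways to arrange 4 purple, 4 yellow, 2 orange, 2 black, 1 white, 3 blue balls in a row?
16! / (4! × 4! × 2! × 2! × 1! × 3!) = 1513512000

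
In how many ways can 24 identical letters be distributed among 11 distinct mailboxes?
C(24+11-1, 11-1) = C(34, 10) = 131128140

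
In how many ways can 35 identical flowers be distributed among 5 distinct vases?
C(35+5-1, 5-1) = C(39, 4) = 82251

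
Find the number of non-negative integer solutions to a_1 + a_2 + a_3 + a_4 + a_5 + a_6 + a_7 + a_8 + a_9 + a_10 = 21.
C(21+10-1, 10-1) = C(30, 9) = 14307150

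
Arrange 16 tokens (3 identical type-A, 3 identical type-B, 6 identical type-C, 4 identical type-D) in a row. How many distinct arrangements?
16! / (3! × 3! × 6! × 4!) = 33633600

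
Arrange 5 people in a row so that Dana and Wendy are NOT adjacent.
Total - adjacent = 5! - (5-1)!×2 = 120 - 48 = 72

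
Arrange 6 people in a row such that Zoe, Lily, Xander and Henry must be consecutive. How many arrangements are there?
Treat the 4 as one block: (6-4+1)! × 4! = 6 × 24 = 144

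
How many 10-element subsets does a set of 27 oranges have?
C(27,10) = 27!/(10!×17!) = 8436285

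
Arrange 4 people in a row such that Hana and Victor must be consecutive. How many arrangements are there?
Treat the 2 as one block: (4-2+1)! × 2! = 6 × 2 = 12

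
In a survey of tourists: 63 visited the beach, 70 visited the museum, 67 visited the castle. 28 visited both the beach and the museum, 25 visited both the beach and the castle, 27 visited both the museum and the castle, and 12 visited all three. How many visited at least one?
|A∪B∪C| = 63+70+67-28-25-27+12 = 132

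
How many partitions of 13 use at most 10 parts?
By conjugation, equals partitions of 13 into parts ≤ 10. Let r_j(i) = number of partitions of i into parts ≤ j, for i = 0..13. r_1(i) = 1 for all i; r_j(i) = r_{j-1}(i) + r_j(i-j). Rows j = 2..10: ≤2: 1 1 2 2 3 3 4 4 5 5 6 6 7 7; ≤3: 1 1 2 3 4 5 7 8 10 12 14 16 19 21; ≤4: 1 1 2 3 5 6 9 11 15 18 23 27 34 39; ≤5: 1 1 2 3 5 7 10 13 18 23 30 37 47 57; ≤6: 1 1 2 3 5 7 11 14 20 26 35 44 58 71; ≤7: 1 1 2 3 5 7 11 15 21 28 38 49 65 82; ≤8: 1 1 2 3 5 7 11 15 22 29 40 52 70 89; ≤9: 1 1 2 3 5 7 11 15 22 30 41 54 73 94; ≤10: 1 1 2 3 5 7 11 15 22 30 42 55 75 97. r_10(13) = 97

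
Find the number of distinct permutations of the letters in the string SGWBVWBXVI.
10! / (1! × 2! × 2! × 1! × 2! × 1! × 1!) = 453600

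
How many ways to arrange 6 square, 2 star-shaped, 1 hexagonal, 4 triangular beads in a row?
13! / (6! × 2! × 1! × 4!) = 180180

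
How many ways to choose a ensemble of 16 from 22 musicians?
C(22,16) = 22!/(16!×6!) = 74613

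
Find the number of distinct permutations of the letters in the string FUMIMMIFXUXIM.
13! / (2! × 2! × 2! × 4! × 3!) = 5405400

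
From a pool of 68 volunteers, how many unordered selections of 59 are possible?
C(68,59) = 68!/(59!×9!) = 49280065120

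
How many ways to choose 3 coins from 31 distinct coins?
C(31,3) = 31!/(3!×28!) = 4495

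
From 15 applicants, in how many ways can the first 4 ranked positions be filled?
P(15,4) = 15!/(15-4)! = 32760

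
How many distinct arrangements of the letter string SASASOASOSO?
11! / (3! × 5! × 3!) = 9240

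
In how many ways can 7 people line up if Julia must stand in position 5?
Fix one position: (7-1)! = 720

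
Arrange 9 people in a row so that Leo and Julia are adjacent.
Treat as block: (9-1)! × 2! = 40320 × 2 = 80640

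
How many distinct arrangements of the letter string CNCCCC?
6! / (1! × 5!) = 6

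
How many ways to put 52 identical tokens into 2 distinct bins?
C(52+2-1, 2-1) = C(53, 1) = 53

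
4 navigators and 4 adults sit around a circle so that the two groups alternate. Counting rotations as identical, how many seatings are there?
Fix one of the navigators: (4-1)! ways for the remaining navigators, × 4! ways for the adults = 6 × 24 = 144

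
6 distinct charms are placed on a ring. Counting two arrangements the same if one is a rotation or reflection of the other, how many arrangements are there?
(6-1)!/2 = 120/2 = 60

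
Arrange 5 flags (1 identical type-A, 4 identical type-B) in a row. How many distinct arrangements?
5! / (1! × 4!) = 5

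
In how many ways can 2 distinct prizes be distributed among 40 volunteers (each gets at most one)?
P(40,2) = 40!/(40-2)! = 1560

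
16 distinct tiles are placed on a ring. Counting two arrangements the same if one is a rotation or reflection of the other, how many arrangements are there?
(16-1)!/2 = 1307674368000/2 = 653837184000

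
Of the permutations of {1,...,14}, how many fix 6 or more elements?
Exactly j fixed points: C(14,j)·!(14-j); sum over j ≥ 6 (derangement numbers via !m = (m-1)·(!(m-1) + !(m-2)): !0..!8 = 1, 0, 1, 2, 9, 44, 265, 1854, 14833). Σ_{j=6}^{14} C(14,j)·!(14-j) = C(14,6)·!8 + C(14,7)·!7 + C(14,8)·!6 + C(14,9)·!5 + C(14,10)·!4 + C(14,11)·!3 + C(14,12)·!2 + C(14,13)·!1 + C(14,14)·!0 = 3003·14833 + 3432·1854 + 3003·265 + 2002·44 + 1001·9 + 364·2 + 91·1 + 14·0 + 1·1 = 51800139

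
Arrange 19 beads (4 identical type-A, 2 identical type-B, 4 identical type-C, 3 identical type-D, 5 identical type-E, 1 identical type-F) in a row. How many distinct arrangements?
19! / (4! × 2! × 4! × 3! × 5! × 1!) = 146659312800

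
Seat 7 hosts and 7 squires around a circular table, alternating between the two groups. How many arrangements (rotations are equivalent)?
Fix one of the hosts: (7-1)! ways for the remaining hosts, × 7! ways for the squires = 720 × 5040 = 3628800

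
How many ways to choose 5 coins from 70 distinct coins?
C(70,5) = 70!/(5!×65!) = 12103014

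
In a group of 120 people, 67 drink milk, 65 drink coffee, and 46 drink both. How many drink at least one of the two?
|A∪B| = |A| + |B| - |A∩B| = 67 + 65 - 46 = 86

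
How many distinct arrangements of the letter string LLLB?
4! / (1! × 3!) = 4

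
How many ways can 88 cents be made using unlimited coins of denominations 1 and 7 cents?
Coefficient of x^88 in 1/(1-x^1) · 1/(1-x^7). Use j coins of 7 for j = 0..⌊88/7⌋ = 12, the rest in 1s: 12 + 1 = 13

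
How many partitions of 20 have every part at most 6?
Let r_j(i) = number of partitions of i into parts ≤ j, for i = 0..20. r_1(i) = 1 for all i; r_j(i) = r_{j-1}(i) + r_j(i-j). Rows j = 2..6: ≤2: 1 1 2 2 3 3 4 4 5 5 6 6 7 7 8 8 9 9 10 10 11; ≤3: 1 1 2 3 4 5 7 8 10 12 14 16 19 21 24 27 30 33 37 40 44; ≤4: 1 1 2 3 5 6 9 11 15 18 23 27 34 39 47 54 64 72 84 94 108; ≤5: 1 1 2 3 5 7 10 13 18 23 30 37 47 57 70 84 101 119 141 164 192; ≤6: 1 1 2 3 5 7 11 14 20 26 35 44 58 71 90 110 136 163 199 235 282. r_6(20) = 282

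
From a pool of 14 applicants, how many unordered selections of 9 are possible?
C(14,9) = 14!/(9!×5!) = 2002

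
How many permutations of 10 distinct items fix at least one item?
Complement of the derangements. !10 = Σ_{j=0}^{10} (-1)^j·10!/j! = 3628800 - 3628800 + 1814400 - 604800 + 151200 - 30240 + 5040 - 720 + 90 - 10 + 1 = 1334961. 10! - !10 = 3628800 - 1334961 = 2293839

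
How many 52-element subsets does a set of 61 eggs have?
C(61,52) = 61!/(52!×9!) = 17341763505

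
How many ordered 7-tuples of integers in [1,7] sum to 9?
Coefficient of x^9 in (x + x² + ... + x^7)^7. By inclusion-exclusion on dice exceeding 7: Σ_j (-1)^j C(7,j)·C(9-1-7j, 6) = C(7,0)·C(8,6) = 1·28 = 28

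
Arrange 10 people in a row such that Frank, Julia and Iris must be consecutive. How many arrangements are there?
Treat the 3 as one block: (10-3+1)! × 3! = 40320 × 6 = 241920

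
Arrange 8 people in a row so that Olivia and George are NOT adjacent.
Total - adjacent = 8! - (8-1)!×2 = 40320 - 10080 = 30240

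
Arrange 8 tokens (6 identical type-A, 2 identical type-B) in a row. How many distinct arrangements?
8! / (6! × 2!) = 28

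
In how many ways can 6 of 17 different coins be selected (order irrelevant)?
C(17,6) = 17!/(6!×11!) = 12376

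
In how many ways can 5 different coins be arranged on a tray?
5! = 120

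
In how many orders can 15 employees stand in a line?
15! = 1307674368000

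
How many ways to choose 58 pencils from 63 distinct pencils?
C(63,58) = 63!/(58!×5!) = 7028847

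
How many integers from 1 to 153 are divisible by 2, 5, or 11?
⌊153/2⌋+⌊153/5⌋+⌊153/11⌋ - ⌊153/10⌋-⌊153/22⌋-⌊153/55⌋ + ⌊153/110⌋ = 76+30+13 - 15-6-2 + 1 = 97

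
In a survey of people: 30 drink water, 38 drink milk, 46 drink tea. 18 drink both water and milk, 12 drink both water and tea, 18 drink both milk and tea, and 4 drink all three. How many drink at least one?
|A∪B∪C| = 30+38+46-18-12-18+4 = 70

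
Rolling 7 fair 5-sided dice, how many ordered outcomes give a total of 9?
Coefficient of x^9 in (x + x² + ... + x^5)^7. By inclusion-exclusion on dice exceeding 5: Σ_j (-1)^j C(7,j)·C(9-1-5j, 6) = C(7,0)·C(8,6) = 1·28 = 28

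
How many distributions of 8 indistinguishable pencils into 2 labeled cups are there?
C(8+2-1, 2-1) = C(9, 1) = 9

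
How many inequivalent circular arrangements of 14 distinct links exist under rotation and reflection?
(14-1)!/2 = 6227020800/2 = 3113510400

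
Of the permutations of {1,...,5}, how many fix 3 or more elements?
Exactly j fixed points: C(5,j)·!(5-j); sum over j ≥ 3 (derangement numbers via !m = (m-1)·(!(m-1) + !(m-2)): !0..!2 = 1, 0, 1). Σ_{j=3}^{5} C(5,j)·!(5-j) = C(5,3)·!2 + C(5,4)·!1 + C(5,5)·!0 = 10·1 + 5·0 + 1·1 = 11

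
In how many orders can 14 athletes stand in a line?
14! = 87178291200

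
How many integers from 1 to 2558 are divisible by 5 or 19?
⌊2558/5⌋ + ⌊2558/19⌋ - ⌊2558/95⌋ = 511 + 134 - 26 = 619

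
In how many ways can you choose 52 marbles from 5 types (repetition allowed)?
C(52+5-1, 5-1) = C(56, 4) = 367290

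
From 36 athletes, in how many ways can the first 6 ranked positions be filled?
P(36,6) = 36!/(36-6)! = 1402410240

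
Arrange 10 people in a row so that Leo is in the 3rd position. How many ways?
Fix one position: (10-1)! = 362880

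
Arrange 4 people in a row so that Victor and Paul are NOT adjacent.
Total - adjacent = 4! - (4-1)!×2 = 24 - 12 = 12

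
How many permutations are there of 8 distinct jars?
8! = 40320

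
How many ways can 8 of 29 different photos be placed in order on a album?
P(29,8) = 29!/(29-8)! = 173059286400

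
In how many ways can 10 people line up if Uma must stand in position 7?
Fix one position: (10-1)! = 362880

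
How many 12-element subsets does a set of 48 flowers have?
C(48,12) = 48!/(12!×36!) = 69668534468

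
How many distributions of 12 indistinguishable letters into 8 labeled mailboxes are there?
C(12+8-1, 8-1) = C(19, 7) = 50388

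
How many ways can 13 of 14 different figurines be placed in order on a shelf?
P(14,13) = 14!/(14-13)! = 87178291200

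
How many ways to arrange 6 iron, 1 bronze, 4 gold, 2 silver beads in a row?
13! / (6! × 1! × 4! × 2!) = 180180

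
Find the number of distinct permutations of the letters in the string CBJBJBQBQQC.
11! / (2! × 2! × 4! × 3!) = 69300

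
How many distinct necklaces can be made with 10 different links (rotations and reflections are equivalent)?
(10-1)!/2 = 362880/2 = 181440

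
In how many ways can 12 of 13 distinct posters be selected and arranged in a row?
P(13,12) = 13!/(13-12)! = 6227020800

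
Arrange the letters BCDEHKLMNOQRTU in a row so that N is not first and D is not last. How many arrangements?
By inclusion-exclusion: 14! - 2×(14-1)! + (14-2)! = 87178291200 - 12454041600 + 479001600 = 75203251200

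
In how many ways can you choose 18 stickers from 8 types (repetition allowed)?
C(18+8-1, 8-1) = C(25, 7) = 480700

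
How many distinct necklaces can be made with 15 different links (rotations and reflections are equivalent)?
(15-1)!/2 = 87178291200/2 = 43589145600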